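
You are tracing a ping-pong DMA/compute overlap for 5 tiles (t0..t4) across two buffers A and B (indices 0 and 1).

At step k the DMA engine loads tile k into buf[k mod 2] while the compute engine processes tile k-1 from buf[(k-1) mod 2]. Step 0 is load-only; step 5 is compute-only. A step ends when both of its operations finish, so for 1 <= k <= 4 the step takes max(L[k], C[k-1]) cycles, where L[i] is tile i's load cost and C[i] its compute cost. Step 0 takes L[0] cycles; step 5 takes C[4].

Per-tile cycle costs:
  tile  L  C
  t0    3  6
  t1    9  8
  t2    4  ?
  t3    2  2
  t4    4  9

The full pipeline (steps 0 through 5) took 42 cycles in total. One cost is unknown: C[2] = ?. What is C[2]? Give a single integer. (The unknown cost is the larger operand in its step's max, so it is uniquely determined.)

C[2] = 9

step 0: dur = L[0]=3 = 3
step 1: dur = max(L[1]=9, C[0]=6) = 9
step 2: dur = max(L[2]=4, C[1]=8) = 8
step 3: dur = max(L[3]=2, C[2]=?) = C[2]  (unknown; binding)
step 4: dur = max(L[4]=4, C[3]=2) = 4
step 5: dur = C[4]=9 = 9
sum of known step durations = 33
dur[3] = total - known = 42 - 33 = 9
C[2] is the binding max in step 3, so C[2] = dur[3] = 9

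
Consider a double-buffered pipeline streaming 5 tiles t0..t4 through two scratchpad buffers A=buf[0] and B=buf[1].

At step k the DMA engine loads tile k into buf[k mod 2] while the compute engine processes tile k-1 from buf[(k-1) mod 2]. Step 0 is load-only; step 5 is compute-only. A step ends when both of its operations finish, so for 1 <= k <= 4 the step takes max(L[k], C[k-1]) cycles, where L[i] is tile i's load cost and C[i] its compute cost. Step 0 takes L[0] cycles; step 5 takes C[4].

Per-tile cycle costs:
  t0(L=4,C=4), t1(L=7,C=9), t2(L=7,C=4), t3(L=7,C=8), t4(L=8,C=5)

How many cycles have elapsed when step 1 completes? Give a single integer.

end_cycle[1] = 11

  0. 4=4c; end=4; A:t0 B:-
  1. max(7,4)=7c; end=11; A:t0 B:t1
  2. max(7,9)=9c; end=20; A:t2 B:t1
  3. max(7,4)=7c; end=27; A:t2 B:t3
  4. max(8,8)=8c; end=35; A:t4 B:t3
  5. 5=5c; end=40; A:t4 B:t3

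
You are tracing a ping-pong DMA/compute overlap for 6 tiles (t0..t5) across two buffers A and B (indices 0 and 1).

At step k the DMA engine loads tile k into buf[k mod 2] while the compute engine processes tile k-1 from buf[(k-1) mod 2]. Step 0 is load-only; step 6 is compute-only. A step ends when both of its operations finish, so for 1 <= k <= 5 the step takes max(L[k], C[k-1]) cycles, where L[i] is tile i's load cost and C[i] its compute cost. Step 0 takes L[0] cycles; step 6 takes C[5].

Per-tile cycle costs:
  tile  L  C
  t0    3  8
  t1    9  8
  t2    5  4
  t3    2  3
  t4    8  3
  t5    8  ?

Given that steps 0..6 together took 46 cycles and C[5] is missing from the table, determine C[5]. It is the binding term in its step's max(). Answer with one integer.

C[5] = 6

step 0: dur = L[0]=3 = 3
step 1: dur = max(L[1]=9, C[0]=8) = 9
step 2: dur = max(L[2]=5, C[1]=8) = 8
step 3: dur = max(L[3]=2, C[2]=4) = 4
step 4: dur = max(L[4]=8, C[3]=3) = 8
step 5: dur = max(L[5]=8, C[4]=3) = 8
step 6: dur = C[5]=? = C[5]  (unknown; binding)
sum of known step durations = 40
dur[6] = total - known = 46 - 40 = 6
C[5] is the binding max in step 6, so C[5] = dur[6] = 6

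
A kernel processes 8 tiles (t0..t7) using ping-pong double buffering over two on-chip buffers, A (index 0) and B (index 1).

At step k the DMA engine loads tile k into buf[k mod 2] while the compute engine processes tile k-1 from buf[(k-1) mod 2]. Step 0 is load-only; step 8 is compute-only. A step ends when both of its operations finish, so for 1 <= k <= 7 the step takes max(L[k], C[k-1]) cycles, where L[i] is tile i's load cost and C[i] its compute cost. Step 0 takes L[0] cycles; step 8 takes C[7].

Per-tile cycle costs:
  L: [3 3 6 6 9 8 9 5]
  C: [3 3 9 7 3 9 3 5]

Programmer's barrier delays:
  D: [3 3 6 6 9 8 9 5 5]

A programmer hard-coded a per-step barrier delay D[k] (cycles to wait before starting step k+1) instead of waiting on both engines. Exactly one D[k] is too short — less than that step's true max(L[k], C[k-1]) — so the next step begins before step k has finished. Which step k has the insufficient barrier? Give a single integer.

hazard at step 3

step 0: need L[0]=3 = 3; D[0]=3 ok
step 1: need max(L[1]=3,C[0]=3) = 3; D[1]=3 ok
step 2: need max(L[2]=6,C[1]=3) = 6; D[2]=6 ok
step 3: need max(L[3]=6,C[2]=9) = 9; D[3]=6 SHORT
step 4: need max(L[4]=9,C[3]=7) = 9; D[4]=9 ok
step 5: need max(L[5]=8,C[4]=3) = 8; D[5]=8 ok
step 6: need max(L[6]=9,C[5]=9) = 9; D[6]=9 ok
step 7: need max(L[7]=5,C[6]=3) = 5; D[7]=5 ok
step 8: need C[7]=5 = 5; D[8]=5 ok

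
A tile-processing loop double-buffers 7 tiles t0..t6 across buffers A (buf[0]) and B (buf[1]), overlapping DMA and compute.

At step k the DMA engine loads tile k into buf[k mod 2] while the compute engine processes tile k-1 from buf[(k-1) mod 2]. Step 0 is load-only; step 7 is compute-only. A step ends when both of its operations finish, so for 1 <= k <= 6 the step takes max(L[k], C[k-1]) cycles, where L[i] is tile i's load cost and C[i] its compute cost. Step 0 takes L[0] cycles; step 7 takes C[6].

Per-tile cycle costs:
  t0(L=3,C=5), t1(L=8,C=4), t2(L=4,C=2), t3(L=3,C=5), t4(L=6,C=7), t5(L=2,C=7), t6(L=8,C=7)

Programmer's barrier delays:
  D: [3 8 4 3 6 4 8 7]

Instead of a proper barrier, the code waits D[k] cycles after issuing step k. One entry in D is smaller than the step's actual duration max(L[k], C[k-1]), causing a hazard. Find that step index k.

hazard at step 5

k=0 barrier L[0]=3→3c, D[0]=3 ok
k=1 barrier max(L[1]=8,C[0]=5)→8c, D[1]=8 ok
k=2 barrier max(L[2]=4,C[1]=4)→4c, D[2]=4 ok
k=3 barrier max(L[3]=3,C[2]=2)→3c, D[3]=3 ok
k=4 barrier max(L[4]=6,C[3]=5)→6c, D[4]=6 ok
k=5 barrier max(L[5]=2,C[4]=7)→7c, D[5]=4 SHORT
k=6 barrier max(L[6]=8,C[5]=7)→8c, D[6]=8 ok
k=7 barrier C[6]=7→7c, D[7]=7 ok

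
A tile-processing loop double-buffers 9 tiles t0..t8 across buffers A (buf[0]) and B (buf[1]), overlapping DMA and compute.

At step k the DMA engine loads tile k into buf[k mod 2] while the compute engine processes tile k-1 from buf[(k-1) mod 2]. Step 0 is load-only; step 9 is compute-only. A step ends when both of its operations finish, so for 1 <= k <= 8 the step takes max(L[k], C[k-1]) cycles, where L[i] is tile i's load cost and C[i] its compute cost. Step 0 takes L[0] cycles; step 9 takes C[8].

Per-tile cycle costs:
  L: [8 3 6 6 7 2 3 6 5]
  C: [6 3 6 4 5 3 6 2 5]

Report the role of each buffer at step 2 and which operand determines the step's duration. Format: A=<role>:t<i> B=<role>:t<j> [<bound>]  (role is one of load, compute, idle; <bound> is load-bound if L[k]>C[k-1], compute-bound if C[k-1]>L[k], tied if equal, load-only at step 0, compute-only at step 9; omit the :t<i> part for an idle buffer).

step 2: A=load:t2 B=compute:t1 [load-bound]

step 0: L[0]=8 → dur=8, Σ=8 | A=load:t0 B=idle [load-only]
step 1: L[1]=3 C[0]=6 → dur=6, Σ=14 | A=compute:t0 B=load:t1 [compute-bound]
step 2: L[2]=6 C[1]=3 → dur=6, Σ=20 | A=load:t2 B=compute:t1 [load-bound]
step 3: L[3]=6 C[2]=6 → dur=6, Σ=26 | A=compute:t2 B=load:t3 [tied]
step 4: L[4]=7 C[3]=4 → dur=7, Σ=33 | A=load:t4 B=compute:t3 [load-bound]
step 5: L[5]=2 C[4]=5 → dur=5, Σ=38 | A=compute:t4 B=load:t5 [compute-bound]
step 6: L[6]=3 C[5]=3 → dur=3, Σ=41 | A=load:t6 B=compute:t5 [tied]
step 7: L[7]=6 C[6]=6 → dur=6, Σ=47 | A=compute:t6 B=load:t7 [tied]
step 8: L[8]=5 C[7]=2 → dur=5, Σ=52 | A=load:t8 B=compute:t7 [load-bound]
step 9: C[8]=5 → dur=5, Σ=57 | A=compute:t8 B=idle [compute-only]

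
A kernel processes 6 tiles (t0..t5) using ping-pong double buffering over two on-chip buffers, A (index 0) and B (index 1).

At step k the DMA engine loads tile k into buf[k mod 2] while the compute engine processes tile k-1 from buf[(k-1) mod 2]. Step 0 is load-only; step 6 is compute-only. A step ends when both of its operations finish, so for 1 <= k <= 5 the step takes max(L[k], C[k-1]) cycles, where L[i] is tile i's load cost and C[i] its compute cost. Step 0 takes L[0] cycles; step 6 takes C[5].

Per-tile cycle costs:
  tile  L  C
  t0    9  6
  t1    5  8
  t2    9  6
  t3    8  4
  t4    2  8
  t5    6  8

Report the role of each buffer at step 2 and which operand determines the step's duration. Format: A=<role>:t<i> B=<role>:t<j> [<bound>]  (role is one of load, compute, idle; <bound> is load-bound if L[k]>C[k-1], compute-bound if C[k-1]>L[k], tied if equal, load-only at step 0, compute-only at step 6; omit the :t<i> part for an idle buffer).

step 0: L[0]=9 → dur=9, Σ=9 | A=load:t0 B=idle [load-only]
step 1: L[1]=5 C[0]=6 → dur=6, Σ=15 | A=compute:t0 B=load:t1 [compute-bound]
step 2: L[2]=9 C[1]=8 → dur=9, Σ=24 | A=load:t2 B=compute:t1 [load-bound]
step 3: L[3]=8 C[2]=6 → dur=8, Σ=32 | A=compute:t2 B=load:t3 [load-bound]
step 4: L[4]=2 C[3]=4 → dur=4, Σ=36 | A=load:t4 B=compute:t3 [compute-bound]
step 5: L[5]=6 C[4]=8 → dur=8, Σ=44 | A=compute:t4 B=load:t5 [compute-bound]
step 6: C[5]=8 → dur=8, Σ=52 | A=idle B=compute:t5 [compute-only]

step 2: A=load:t2 B=compute:t1 [load-bound]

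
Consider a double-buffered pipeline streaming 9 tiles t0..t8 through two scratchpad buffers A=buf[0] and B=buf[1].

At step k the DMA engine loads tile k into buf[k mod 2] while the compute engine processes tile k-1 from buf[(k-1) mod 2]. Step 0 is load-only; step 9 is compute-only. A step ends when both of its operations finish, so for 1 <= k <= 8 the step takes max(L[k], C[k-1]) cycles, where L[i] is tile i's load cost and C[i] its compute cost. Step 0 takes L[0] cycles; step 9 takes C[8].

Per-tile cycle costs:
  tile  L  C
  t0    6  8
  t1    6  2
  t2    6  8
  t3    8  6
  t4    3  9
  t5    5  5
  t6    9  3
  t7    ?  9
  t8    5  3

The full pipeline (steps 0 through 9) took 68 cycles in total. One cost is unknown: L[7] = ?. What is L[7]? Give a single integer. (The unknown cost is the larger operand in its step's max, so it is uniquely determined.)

L[7] = 4

step 0 = dur = L[0]=6 = 6
step 1 = dur = max(L[1]=6, C[0]=8) = 8
step 2 = dur = max(L[2]=6, C[1]=2) = 6
step 3 = dur = max(L[3]=8, C[2]=8) = 8
step 4 = dur = max(L[4]=3, C[3]=6) = 6
step 5 = dur = max(L[5]=5, C[4]=9) = 9
step 6 = dur = max(L[6]=9, C[5]=5) = 9
step 7 = dur = max(L[7]=?, C[6]=3) = L[7]  (unknown; binding)
step 8 = dur = max(L[8]=5, C[7]=9) = 9
step 9 = dur = C[8]=3 = 3
sum of known step durations = 64
dur[7] = total - known = 68 - 64 = 4
L[7] is the binding max in step 7, so L[7] = dur[7] = 4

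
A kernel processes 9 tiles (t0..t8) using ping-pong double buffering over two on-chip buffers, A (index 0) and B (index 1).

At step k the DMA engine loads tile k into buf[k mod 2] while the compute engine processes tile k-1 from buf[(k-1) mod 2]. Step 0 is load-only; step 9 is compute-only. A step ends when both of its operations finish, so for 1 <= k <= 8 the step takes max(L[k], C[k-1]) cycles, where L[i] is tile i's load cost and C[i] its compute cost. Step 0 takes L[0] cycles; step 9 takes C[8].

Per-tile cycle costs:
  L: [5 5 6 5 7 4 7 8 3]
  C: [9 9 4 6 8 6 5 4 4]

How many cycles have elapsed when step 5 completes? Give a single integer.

end_cycle[5] = 43

step 0: L[0]=5 → dur=5, Σ=5 | A=load:t0 B=idle [load-only]
step 1: L[1]=5 C[0]=9 → dur=9, Σ=14 | A=compute:t0 B=load:t1 [compute-bound]
step 2: L[2]=6 C[1]=9 → dur=9, Σ=23 | A=load:t2 B=compute:t1 [compute-bound]
step 3: L[3]=5 C[2]=4 → dur=5, Σ=28 | A=compute:t2 B=load:t3 [load-bound]
step 4: L[4]=7 C[3]=6 → dur=7, Σ=35 | A=load:t4 B=compute:t3 [load-bound]
step 5: L[5]=4 C[4]=8 → dur=8, Σ=43 | A=compute:t4 B=load:t5 [compute-bound]
step 6: L[6]=7 C[5]=6 → dur=7, Σ=50 | A=load:t6 B=compute:t5 [load-bound]
step 7: L[7]=8 C[6]=5 → dur=8, Σ=58 | A=compute:t6 B=load:t7 [load-bound]
step 8: L[8]=3 C[7]=4 → dur=4, Σ=62 | A=load:t8 B=compute:t7 [compute-bound]
step 9: C[8]=4 → dur=4, Σ=66 | A=compute:t8 B=idle [compute-only]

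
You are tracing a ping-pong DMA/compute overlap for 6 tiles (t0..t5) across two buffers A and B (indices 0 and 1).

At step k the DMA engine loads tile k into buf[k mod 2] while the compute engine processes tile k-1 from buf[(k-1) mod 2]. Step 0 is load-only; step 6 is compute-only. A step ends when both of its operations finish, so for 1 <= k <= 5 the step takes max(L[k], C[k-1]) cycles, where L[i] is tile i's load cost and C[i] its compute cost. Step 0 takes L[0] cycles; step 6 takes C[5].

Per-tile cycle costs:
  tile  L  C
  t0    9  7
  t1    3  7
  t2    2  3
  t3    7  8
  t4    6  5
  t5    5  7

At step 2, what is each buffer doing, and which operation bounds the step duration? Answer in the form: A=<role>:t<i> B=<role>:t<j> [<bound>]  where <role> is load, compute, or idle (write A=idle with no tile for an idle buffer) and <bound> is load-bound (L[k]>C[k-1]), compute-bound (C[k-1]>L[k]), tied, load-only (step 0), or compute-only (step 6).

step 2: A=load:t2 B=compute:t1 [compute-bound]

k=0 load=t0/9c comp=- wait=9 total=9
k=1 load=t1/3c comp=t0/7c wait=7 total=16
k=2 load=t2/2c comp=t1/7c wait=7 total=23
k=3 load=t3/7c comp=t2/3c wait=7 total=30
k=4 load=t4/6c comp=t3/8c wait=8 total=38
k=5 load=t5/5c comp=t4/5c wait=5 total=43
k=6 load=- comp=t5/7c wait=7 total=50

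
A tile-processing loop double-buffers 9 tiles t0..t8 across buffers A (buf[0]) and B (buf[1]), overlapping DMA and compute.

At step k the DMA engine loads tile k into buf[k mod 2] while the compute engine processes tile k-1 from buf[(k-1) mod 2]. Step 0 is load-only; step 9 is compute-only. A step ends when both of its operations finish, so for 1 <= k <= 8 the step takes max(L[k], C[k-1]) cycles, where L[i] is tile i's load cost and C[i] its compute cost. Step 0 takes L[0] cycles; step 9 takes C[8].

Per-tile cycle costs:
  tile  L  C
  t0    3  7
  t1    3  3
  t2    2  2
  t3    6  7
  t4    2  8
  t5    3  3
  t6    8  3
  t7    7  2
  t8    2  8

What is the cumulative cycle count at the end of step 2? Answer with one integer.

end_cycle[2] = 13

k=0 load=t0/3c comp=- wait=3 total=3
k=1 load=t1/3c comp=t0/7c wait=7 total=10
k=2 load=t2/2c comp=t1/3c wait=3 total=13
k=3 load=t3/6c comp=t2/2c wait=6 total=19
k=4 load=t4/2c comp=t3/7c wait=7 total=26
k=5 load=t5/3c comp=t4/8c wait=8 total=34
k=6 load=t6/8c comp=t5/3c wait=8 total=42
k=7 load=t7/7c comp=t6/3c wait=7 total=49
k=8 load=t8/2c comp=t7/2c wait=2 total=51
k=9 load=- comp=t8/8c wait=8 total=59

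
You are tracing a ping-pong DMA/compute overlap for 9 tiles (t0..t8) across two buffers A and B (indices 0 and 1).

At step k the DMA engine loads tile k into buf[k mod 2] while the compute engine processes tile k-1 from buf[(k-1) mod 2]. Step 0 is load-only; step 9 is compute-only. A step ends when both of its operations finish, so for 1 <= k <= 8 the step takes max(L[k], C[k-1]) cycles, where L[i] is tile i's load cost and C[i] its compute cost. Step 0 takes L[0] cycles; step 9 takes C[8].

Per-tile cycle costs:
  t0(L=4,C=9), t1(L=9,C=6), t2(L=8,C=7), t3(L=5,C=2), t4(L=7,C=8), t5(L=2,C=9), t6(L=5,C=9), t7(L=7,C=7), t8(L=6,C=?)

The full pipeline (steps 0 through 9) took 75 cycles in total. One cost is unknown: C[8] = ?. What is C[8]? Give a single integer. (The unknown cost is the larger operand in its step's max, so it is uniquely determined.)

step 0 = dur = L[0]=4 = 4
step 1 = dur = max(L[1]=9, C[0]=9) = 9
step 2 = dur = max(L[2]=8, C[1]=6) = 8
step 3 = dur = max(L[3]=5, C[2]=7) = 7
step 4 = dur = max(L[4]=7, C[3]=2) = 7
step 5 = dur = max(L[5]=2, C[4]=8) = 8
step 6 = dur = max(L[6]=5, C[5]=9) = 9
step 7 = dur = max(L[7]=7, C[6]=9) = 9
step 8 = dur = max(L[8]=6, C[7]=7) = 7
step 9 = dur = C[8]=? = C[8]  (unknown; binding)
sum of known step durations = 68
dur[9] = total - known = 75 - 68 = 7
C[8] is the binding max in step 9, so C[8] = dur[9] = 7

C[8] = 7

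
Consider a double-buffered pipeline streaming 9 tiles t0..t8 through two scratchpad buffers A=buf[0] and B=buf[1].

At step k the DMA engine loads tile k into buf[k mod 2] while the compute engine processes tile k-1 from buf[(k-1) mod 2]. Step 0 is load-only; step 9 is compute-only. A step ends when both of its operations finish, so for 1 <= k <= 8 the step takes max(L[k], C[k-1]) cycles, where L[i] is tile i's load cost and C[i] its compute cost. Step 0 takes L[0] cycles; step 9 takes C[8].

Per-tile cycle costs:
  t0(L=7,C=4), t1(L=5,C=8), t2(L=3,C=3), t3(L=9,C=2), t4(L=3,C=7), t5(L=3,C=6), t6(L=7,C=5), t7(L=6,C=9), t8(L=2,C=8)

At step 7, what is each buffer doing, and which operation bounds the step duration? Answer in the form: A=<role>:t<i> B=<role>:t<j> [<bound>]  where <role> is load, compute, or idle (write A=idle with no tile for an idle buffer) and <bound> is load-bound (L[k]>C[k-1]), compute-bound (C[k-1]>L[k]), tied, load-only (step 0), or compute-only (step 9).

[0] DMA t0→A (7c) ∥ CU idle ⇒ 7c, clock 7
[1] DMA t1→B (5c) ∥ CU A:t0 (4c) ⇒ 5c, clock 12
[2] DMA t2→A (3c) ∥ CU B:t1 (8c) ⇒ 8c, clock 20
[3] DMA t3→B (9c) ∥ CU A:t2 (3c) ⇒ 9c, clock 29
[4] DMA t4→A (3c) ∥ CU B:t3 (2c) ⇒ 3c, clock 32
[5] DMA t5→B (3c) ∥ CU A:t4 (7c) ⇒ 7c, clock 39
[6] DMA t6→A (7c) ∥ CU B:t5 (6c) ⇒ 7c, clock 46
[7] DMA t7→B (6c) ∥ CU A:t6 (5c) ⇒ 6c, clock 52
[8] DMA t8→A (2c) ∥ CU B:t7 (9c) ⇒ 9c, clock 61
[9] DMA idle ∥ CU A:t8 (8c) ⇒ 8c, clock 69

step 7: A=compute:t6 B=load:t7 [load-bound]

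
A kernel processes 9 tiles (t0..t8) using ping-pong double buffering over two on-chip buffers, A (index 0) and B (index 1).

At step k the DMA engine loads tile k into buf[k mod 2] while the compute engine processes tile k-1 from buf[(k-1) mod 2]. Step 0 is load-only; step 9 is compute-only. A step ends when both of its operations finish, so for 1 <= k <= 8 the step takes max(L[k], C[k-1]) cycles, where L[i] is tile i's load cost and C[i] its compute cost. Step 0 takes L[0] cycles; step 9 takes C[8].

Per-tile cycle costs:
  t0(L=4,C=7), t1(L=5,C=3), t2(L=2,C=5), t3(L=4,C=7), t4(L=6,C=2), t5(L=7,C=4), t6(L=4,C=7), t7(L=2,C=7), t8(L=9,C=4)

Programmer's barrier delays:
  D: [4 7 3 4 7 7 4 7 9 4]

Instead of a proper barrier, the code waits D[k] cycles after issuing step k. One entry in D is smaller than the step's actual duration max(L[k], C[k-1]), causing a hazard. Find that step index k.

hazard at step 3

step 0: need L[0]=4 = 4; D[0]=4 ok
step 1: need max(L[1]=5,C[0]=7) = 7; D[1]=7 ok
step 2: need max(L[2]=2,C[1]=3) = 3; D[2]=3 ok
step 3: need max(L[3]=4,C[2]=5) = 5; D[3]=4 SHORT
step 4: need max(L[4]=6,C[3]=7) = 7; D[4]=7 ok
step 5: need max(L[5]=7,C[4]=2) = 7; D[5]=7 ok
step 6: need max(L[6]=4,C[5]=4) = 4; D[6]=4 ok
step 7: need max(L[7]=2,C[6]=7) = 7; D[7]=7 ok
step 8: need max(L[8]=9,C[7]=7) = 9; D[8]=9 ok
step 9: need C[8]=4 = 4; D[9]=4 ok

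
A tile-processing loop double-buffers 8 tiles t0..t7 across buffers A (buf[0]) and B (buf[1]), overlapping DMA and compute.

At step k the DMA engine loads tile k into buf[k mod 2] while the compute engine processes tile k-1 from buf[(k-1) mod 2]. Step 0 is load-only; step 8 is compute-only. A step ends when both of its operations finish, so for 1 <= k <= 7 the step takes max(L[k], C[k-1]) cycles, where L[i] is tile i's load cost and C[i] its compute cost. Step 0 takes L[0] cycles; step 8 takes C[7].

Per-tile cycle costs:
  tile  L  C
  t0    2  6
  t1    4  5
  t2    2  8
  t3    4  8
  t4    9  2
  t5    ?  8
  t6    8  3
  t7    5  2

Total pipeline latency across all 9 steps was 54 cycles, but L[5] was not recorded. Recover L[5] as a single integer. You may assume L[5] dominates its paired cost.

step 0 → dur = L[0]=2 = 2
step 1 → dur = max(L[1]=4, C[0]=6) = 6
step 2 → dur = max(L[2]=2, C[1]=5) = 5
step 3 → dur = max(L[3]=4, C[2]=8) = 8
step 4 → dur = max(L[4]=9, C[3]=8) = 9
step 5 → dur = max(L[5]=?, C[4]=2) = L[5]  (unknown; binding)
step 6 → dur = max(L[6]=8, C[5]=8) = 8
step 7 → dur = max(L[7]=5, C[6]=3) = 5
step 8 → dur = C[7]=2 = 2
sum of known step durations = 45
dur[5] = total - known = 54 - 45 = 9
L[5] is the binding max in step 5, so L[5] = dur[5] = 9

L[5] = 9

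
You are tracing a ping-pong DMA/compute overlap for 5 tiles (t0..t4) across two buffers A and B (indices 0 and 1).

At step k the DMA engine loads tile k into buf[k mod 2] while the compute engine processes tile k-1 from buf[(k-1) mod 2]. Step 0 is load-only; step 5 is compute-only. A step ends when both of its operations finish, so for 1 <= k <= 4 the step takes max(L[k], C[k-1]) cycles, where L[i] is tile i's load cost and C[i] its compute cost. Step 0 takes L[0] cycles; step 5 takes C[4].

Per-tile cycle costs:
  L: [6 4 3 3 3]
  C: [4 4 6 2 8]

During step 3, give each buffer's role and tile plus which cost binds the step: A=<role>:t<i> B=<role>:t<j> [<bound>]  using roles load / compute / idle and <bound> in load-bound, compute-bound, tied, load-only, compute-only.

  0. 6=6c; end=6; A:t0 B:-
  1. max(4,4)=4c; end=10; A:t0 B:t1
  2. max(3,4)=4c; end=14; A:t2 B:t1
  3. max(3,6)=6c; end=20; A:t2 B:t3
  4. max(3,2)=3c; end=23; A:t4 B:t3
  5. 8=8c; end=31; A:t4 B:t3

step 3: A=compute:t2 B=load:t3 [compute-bound]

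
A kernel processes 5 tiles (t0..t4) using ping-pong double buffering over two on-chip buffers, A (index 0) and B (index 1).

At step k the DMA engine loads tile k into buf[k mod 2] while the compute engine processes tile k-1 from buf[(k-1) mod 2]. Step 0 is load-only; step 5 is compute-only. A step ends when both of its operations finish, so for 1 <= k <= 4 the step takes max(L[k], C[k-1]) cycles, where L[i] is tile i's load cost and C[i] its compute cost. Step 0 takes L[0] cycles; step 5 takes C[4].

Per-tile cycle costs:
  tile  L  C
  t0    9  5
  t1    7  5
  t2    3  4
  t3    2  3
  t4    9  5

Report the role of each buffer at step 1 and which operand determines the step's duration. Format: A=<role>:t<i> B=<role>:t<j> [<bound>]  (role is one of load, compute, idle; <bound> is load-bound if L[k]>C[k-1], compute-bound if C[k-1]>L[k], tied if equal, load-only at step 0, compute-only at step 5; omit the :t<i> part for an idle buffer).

step 0: L[0]=9 → dur=9, Σ=9 | A=load:t0 B=idle [load-only]
step 1: L[1]=7 C[0]=5 → dur=7, Σ=16 | A=compute:t0 B=load:t1 [load-bound]
step 2: L[2]=3 C[1]=5 → dur=5, Σ=21 | A=load:t2 B=compute:t1 [compute-bound]
step 3: L[3]=2 C[2]=4 → dur=4, Σ=25 | A=compute:t2 B=load:t3 [compute-bound]
step 4: L[4]=9 C[3]=3 → dur=9, Σ=34 | A=load:t4 B=compute:t3 [load-bound]
step 5: C[4]=5 → dur=5, Σ=39 | A=compute:t4 B=idle [compute-only]

step 1: A=compute:t0 B=load:t1 [load-bound]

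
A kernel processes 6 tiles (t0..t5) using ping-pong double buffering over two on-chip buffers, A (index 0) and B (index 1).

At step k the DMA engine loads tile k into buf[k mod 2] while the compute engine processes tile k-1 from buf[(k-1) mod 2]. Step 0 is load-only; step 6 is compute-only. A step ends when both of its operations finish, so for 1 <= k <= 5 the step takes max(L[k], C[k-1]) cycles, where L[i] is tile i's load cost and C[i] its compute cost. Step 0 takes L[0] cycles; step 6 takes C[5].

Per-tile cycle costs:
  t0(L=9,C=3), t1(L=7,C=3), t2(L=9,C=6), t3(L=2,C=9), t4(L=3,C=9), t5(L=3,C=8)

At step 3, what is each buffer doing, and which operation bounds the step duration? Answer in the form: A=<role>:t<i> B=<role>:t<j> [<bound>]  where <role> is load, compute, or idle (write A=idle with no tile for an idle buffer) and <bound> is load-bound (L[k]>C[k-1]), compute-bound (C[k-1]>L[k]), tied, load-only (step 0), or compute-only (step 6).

step 0: L[0]=9 → dur=9, Σ=9 | A=load:t0 B=idle [load-only]
step 1: L[1]=7 C[0]=3 → dur=7, Σ=16 | A=compute:t0 B=load:t1 [load-bound]
step 2: L[2]=9 C[1]=3 → dur=9, Σ=25 | A=load:t2 B=compute:t1 [load-bound]
step 3: L[3]=2 C[2]=6 → dur=6, Σ=31 | A=compute:t2 B=load:t3 [compute-bound]
step 4: L[4]=3 C[3]=9 → dur=9, Σ=40 | A=load:t4 B=compute:t3 [compute-bound]
step 5: L[5]=3 C[4]=9 → dur=9, Σ=49 | A=compute:t4 B=load:t5 [compute-bound]
step 6: C[5]=8 → dur=8, Σ=57 | A=idle B=compute:t5 [compute-only]

step 3: A=compute:t2 B=load:t3 [compute-bound]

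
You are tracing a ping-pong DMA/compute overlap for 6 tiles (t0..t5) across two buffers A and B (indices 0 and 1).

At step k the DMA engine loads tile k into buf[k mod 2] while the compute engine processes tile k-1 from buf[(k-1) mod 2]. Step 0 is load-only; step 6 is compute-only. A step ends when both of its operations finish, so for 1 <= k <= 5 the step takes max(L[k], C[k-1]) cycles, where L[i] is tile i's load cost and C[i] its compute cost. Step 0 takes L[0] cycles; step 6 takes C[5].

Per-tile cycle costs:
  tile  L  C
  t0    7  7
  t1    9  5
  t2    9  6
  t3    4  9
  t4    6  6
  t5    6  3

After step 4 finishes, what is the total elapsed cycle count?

end_cycle[4] = 40

  0. 7=7c; end=7; A:t0 B:-
  1. max(9,7)=9c; end=16; A:t0 B:t1
  2. max(9,5)=9c; end=25; A:t2 B:t1
  3. max(4,6)=6c; end=31; A:t2 B:t3
  4. max(6,9)=9c; end=40; A:t4 B:t3
  5. max(6,6)=6c; end=46; A:t4 B:t5
  6. 3=3c; end=49; A:t4 B:t5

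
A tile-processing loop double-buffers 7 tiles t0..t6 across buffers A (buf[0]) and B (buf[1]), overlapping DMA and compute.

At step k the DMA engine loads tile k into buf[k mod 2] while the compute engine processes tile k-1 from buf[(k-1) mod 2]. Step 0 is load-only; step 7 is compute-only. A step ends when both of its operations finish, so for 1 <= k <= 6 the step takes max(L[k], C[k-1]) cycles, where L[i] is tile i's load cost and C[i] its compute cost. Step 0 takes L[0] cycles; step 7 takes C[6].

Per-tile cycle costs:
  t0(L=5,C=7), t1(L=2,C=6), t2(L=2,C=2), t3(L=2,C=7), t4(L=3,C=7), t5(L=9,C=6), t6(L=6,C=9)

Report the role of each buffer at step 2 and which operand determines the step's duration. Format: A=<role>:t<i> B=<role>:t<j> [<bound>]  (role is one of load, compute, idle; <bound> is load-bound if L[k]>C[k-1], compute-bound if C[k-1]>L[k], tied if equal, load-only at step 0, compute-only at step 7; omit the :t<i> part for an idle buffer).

k=0 load=t0/5c comp=- wait=5 total=5
k=1 load=t1/2c comp=t0/7c wait=7 total=12
k=2 load=t2/2c comp=t1/6c wait=6 total=18
k=3 load=t3/2c comp=t2/2c wait=2 total=20
k=4 load=t4/3c comp=t3/7c wait=7 total=27
k=5 load=t5/9c comp=t4/7c wait=9 total=36
k=6 load=t6/6c comp=t5/6c wait=6 total=42
k=7 load=- comp=t6/9c wait=9 total=51

step 2: A=load:t2 B=compute:t1 [compute-bound]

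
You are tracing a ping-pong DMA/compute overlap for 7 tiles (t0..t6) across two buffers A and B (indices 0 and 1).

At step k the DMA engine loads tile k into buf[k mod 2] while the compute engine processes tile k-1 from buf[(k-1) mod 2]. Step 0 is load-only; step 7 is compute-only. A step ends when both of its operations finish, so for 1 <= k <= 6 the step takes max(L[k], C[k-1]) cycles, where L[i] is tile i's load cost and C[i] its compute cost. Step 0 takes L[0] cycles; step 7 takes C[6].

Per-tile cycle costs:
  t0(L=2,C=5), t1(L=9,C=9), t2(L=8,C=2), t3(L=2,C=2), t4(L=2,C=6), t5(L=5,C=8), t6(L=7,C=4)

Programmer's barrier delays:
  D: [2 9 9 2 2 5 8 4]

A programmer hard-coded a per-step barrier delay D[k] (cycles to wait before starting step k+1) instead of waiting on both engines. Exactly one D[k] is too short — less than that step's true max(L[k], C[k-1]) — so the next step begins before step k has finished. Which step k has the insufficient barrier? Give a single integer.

hazard at step 5

k=0 barrier L[0]=2→2c, D[0]=2 ok
k=1 barrier max(L[1]=9,C[0]=5)→9c, D[1]=9 ok
k=2 barrier max(L[2]=8,C[1]=9)→9c, D[2]=9 ok
k=3 barrier max(L[3]=2,C[2]=2)→2c, D[3]=2 ok
k=4 barrier max(L[4]=2,C[3]=2)→2c, D[4]=2 ok
k=5 barrier max(L[5]=5,C[4]=6)→6c, D[5]=5 SHORT
k=6 barrier max(L[6]=7,C[5]=8)→8c, D[6]=8 ok
k=7 barrier C[6]=4→4c, D[7]=4 ok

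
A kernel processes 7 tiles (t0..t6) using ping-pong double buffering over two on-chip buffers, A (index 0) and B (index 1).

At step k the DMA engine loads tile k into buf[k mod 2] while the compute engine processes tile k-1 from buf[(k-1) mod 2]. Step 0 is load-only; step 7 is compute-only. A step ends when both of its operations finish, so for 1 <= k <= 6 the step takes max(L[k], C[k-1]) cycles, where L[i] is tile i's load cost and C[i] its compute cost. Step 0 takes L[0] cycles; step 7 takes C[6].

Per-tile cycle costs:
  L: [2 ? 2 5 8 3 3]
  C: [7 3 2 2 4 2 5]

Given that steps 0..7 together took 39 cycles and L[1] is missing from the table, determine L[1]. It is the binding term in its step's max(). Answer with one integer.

step 0 = dur = L[0]=2 = 2
step 1 = dur = max(L[1]=?, C[0]=7) = L[1]  (unknown; binding)
step 2 = dur = max(L[2]=2, C[1]=3) = 3
step 3 = dur = max(L[3]=5, C[2]=2) = 5
step 4 = dur = max(L[4]=8, C[3]=2) = 8
step 5 = dur = max(L[5]=3, C[4]=4) = 4
step 6 = dur = max(L[6]=3, C[5]=2) = 3
step 7 = dur = C[6]=5 = 5
sum of known step durations = 30
dur[1] = total - known = 39 - 30 = 9
L[1] is the binding max in step 1, so L[1] = dur[1] = 9

L[1] = 9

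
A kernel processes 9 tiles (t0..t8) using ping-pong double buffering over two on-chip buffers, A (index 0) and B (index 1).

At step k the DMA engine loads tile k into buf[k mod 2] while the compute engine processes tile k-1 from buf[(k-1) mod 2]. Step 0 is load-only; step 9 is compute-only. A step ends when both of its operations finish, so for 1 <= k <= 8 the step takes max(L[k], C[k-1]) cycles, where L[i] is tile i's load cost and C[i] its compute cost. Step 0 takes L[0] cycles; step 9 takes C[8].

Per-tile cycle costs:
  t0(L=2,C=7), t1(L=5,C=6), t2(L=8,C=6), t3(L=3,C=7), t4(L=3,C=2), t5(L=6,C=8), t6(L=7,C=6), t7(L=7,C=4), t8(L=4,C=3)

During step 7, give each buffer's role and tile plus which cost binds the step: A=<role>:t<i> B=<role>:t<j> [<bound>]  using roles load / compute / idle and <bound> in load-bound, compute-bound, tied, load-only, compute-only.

step 7: A=compute:t6 B=load:t7 [load-bound]

  0. 2=2c; end=2; A:t0 B:-
  1. max(5,7)=7c; end=9; A:t0 B:t1
  2. max(8,6)=8c; end=17; A:t2 B:t1
  3. max(3,6)=6c; end=23; A:t2 B:t3
  4. max(3,7)=7c; end=30; A:t4 B:t3
  5. max(6,2)=6c; end=36; A:t4 B:t5
  6. max(7,8)=8c; end=44; A:t6 B:t5
  7. max(7,6)=7c; end=51; A:t6 B:t7
  8. max(4,4)=4c; end=55; A:t8 B:t7
  9. 3=3c; end=58; A:t8 B:t7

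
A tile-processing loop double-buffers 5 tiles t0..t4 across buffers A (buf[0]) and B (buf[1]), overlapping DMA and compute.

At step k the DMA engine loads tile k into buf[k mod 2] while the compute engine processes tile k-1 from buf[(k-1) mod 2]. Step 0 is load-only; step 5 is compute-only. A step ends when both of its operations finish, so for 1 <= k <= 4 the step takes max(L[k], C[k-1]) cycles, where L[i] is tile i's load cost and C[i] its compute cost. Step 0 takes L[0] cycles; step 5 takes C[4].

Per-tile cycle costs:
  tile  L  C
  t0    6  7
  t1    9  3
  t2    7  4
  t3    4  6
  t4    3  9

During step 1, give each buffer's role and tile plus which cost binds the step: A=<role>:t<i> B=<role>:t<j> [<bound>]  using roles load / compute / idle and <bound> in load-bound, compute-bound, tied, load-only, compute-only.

step 0: L[0]=6 → dur=6, Σ=6 | A=load:t0 B=idle [load-only]
step 1: L[1]=9 C[0]=7 → dur=9, Σ=15 | A=compute:t0 B=load:t1 [load-bound]
step 2: L[2]=7 C[1]=3 → dur=7, Σ=22 | A=load:t2 B=compute:t1 [load-bound]
step 3: L[3]=4 C[2]=4 → dur=4, Σ=26 | A=compute:t2 B=load:t3 [tied]
step 4: L[4]=3 C[3]=6 → dur=6, Σ=32 | A=load:t4 B=compute:t3 [compute-bound]
step 5: C[4]=9 → dur=9, Σ=41 | A=compute:t4 B=idle [compute-only]

step 1: A=compute:t0 B=load:t1 [load-bound]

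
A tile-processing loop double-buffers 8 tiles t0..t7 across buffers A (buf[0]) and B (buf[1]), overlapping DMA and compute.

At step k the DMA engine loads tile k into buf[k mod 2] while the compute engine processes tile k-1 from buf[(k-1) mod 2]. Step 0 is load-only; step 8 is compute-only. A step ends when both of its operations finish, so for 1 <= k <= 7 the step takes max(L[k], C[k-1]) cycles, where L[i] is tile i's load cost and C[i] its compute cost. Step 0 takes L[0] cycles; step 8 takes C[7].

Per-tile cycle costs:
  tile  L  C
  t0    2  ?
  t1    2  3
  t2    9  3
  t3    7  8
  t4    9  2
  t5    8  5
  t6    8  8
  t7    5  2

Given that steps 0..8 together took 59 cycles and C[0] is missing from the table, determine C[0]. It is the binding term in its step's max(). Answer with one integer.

step 0 | dur = L[0]=2 = 2
step 1 | dur = max(L[1]=2, C[0]=?) = C[0]  (unknown; binding)
step 2 | dur = max(L[2]=9, C[1]=3) = 9
step 3 | dur = max(L[3]=7, C[2]=3) = 7
step 4 | dur = max(L[4]=9, C[3]=8) = 9
step 5 | dur = max(L[5]=8, C[4]=2) = 8
step 6 | dur = max(L[6]=8, C[5]=5) = 8
step 7 | dur = max(L[7]=5, C[6]=8) = 8
step 8 | dur = C[7]=2 = 2
sum of known step durations = 53
dur[1] = total - known = 59 - 53 = 6
C[0] is the binding max in step 1, so C[0] = dur[1] = 6

C[0] = 6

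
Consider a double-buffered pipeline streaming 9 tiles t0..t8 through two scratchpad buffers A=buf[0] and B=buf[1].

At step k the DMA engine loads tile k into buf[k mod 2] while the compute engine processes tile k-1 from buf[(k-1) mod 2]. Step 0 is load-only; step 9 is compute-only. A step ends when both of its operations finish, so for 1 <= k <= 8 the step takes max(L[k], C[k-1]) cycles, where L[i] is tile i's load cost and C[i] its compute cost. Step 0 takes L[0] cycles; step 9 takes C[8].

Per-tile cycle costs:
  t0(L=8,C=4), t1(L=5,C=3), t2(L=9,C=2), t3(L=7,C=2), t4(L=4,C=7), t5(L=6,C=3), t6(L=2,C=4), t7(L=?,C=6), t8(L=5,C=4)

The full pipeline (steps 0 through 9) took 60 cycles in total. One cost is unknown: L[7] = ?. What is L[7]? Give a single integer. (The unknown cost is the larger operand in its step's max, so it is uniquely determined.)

step 0 = dur = L[0]=8 = 8
step 1 = dur = max(L[1]=5, C[0]=4) = 5
step 2 = dur = max(L[2]=9, C[1]=3) = 9
step 3 = dur = max(L[3]=7, C[2]=2) = 7
step 4 = dur = max(L[4]=4, C[3]=2) = 4
step 5 = dur = max(L[5]=6, C[4]=7) = 7
step 6 = dur = max(L[6]=2, C[5]=3) = 3
step 7 = dur = max(L[7]=?, C[6]=4) = L[7]  (unknown; binding)
step 8 = dur = max(L[8]=5, C[7]=6) = 6
step 9 = dur = C[8]=4 = 4
sum of known step durations = 53
dur[7] = total - known = 60 - 53 = 7
L[7] is the binding max in step 7, so L[7] = dur[7] = 7

L[7] = 7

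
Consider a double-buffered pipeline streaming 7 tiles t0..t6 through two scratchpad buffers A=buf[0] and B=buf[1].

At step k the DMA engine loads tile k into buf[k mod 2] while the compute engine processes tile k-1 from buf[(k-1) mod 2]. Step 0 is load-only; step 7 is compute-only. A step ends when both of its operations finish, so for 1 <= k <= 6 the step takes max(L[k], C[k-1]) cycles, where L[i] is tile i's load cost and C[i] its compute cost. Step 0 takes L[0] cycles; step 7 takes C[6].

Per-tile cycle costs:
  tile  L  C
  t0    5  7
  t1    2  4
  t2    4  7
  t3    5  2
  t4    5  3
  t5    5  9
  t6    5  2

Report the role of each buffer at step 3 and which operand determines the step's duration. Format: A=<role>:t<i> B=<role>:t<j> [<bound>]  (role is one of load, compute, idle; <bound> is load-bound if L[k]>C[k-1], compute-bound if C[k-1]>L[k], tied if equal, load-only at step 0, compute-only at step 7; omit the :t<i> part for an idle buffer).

[0] DMA t0→A (5c) ∥ CU idle ⇒ 5c, clock 5
[1] DMA t1→B (2c) ∥ CU A:t0 (7c) ⇒ 7c, clock 12
[2] DMA t2→A (4c) ∥ CU B:t1 (4c) ⇒ 4c, clock 16
[3] DMA t3→B (5c) ∥ CU A:t2 (7c) ⇒ 7c, clock 23
[4] DMA t4→A (5c) ∥ CU B:t3 (2c) ⇒ 5c, clock 28
[5] DMA t5→B (5c) ∥ CU A:t4 (3c) ⇒ 5c, clock 33
[6] DMA t6→A (5c) ∥ CU B:t5 (9c) ⇒ 9c, clock 42
[7] DMA idle ∥ CU A:t6 (2c) ⇒ 2c, clock 44

step 3: A=compute:t2 B=load:t3 [compute-bound]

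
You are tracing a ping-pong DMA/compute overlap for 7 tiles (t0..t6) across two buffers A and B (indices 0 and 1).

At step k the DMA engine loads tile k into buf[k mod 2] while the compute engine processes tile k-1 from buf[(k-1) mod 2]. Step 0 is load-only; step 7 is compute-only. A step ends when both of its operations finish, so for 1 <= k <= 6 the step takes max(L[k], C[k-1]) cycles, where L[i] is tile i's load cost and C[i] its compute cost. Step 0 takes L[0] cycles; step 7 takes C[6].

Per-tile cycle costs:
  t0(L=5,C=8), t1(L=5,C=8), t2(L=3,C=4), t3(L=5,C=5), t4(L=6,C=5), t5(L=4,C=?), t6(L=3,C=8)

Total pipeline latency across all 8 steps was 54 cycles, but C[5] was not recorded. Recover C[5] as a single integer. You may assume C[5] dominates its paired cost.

C[5] = 9

step 0 = dur = L[0]=5 = 5
step 1 = dur = max(L[1]=5, C[0]=8) = 8
step 2 = dur = max(L[2]=3, C[1]=8) = 8
step 3 = dur = max(L[3]=5, C[2]=4) = 5
step 4 = dur = max(L[4]=6, C[3]=5) = 6
step 5 = dur = max(L[5]=4, C[4]=5) = 5
step 6 = dur = max(L[6]=3, C[5]=?) = C[5]  (unknown; binding)
step 7 = dur = C[6]=8 = 8
sum of known step durations = 45
dur[6] = total - known = 54 - 45 = 9
C[5] is the binding max in step 6, so C[5] = dur[6] = 9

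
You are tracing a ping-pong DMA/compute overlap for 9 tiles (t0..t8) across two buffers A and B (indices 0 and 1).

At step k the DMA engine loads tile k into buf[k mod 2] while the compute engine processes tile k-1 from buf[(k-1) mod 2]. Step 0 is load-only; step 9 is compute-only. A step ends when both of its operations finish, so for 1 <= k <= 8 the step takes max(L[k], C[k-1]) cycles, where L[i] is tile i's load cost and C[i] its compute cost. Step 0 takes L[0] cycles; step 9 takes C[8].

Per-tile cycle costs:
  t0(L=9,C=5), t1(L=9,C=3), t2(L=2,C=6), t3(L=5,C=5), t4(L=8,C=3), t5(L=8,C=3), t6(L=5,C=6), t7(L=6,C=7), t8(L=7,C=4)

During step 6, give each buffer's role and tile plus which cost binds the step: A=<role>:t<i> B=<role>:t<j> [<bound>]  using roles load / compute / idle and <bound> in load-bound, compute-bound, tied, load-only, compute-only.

step 6: A=load:t6 B=compute:t5 [load-bound]

k=0 load=t0/9c comp=- wait=9 total=9
k=1 load=t1/9c comp=t0/5c wait=9 total=18
k=2 load=t2/2c comp=t1/3c wait=3 total=21
k=3 load=t3/5c comp=t2/6c wait=6 total=27
k=4 load=t4/8c comp=t3/5c wait=8 total=35
k=5 load=t5/8c comp=t4/3c wait=8 total=43
k=6 load=t6/5c comp=t5/3c wait=5 total=48
k=7 load=t7/6c comp=t6/6c wait=6 total=54
k=8 load=t8/7c comp=t7/7c wait=7 total=61
k=9 load=- comp=t8/4c wait=4 total=65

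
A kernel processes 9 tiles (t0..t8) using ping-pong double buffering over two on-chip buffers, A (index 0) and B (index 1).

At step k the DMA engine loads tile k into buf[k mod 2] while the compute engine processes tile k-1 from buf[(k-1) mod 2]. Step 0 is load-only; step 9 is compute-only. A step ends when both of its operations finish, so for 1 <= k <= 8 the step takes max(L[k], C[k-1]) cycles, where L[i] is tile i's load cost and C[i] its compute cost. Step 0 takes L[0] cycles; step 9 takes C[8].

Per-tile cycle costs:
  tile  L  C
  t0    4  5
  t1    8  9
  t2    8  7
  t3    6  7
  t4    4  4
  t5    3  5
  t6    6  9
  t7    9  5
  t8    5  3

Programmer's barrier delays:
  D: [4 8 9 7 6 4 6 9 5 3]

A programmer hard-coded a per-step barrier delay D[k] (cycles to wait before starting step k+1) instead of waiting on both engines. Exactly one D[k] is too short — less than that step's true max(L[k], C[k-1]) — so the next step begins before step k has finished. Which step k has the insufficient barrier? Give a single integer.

k=0 barrier L[0]=4→4c, D[0]=4 ok
k=1 barrier max(L[1]=8,C[0]=5)→8c, D[1]=8 ok
k=2 barrier max(L[2]=8,C[1]=9)→9c, D[2]=9 ok
k=3 barrier max(L[3]=6,C[2]=7)→7c, D[3]=7 ok
k=4 barrier max(L[4]=4,C[3]=7)→7c, D[4]=6 SHORT
k=5 barrier max(L[5]=3,C[4]=4)→4c, D[5]=4 ok
k=6 barrier max(L[6]=6,C[5]=5)→6c, D[6]=6 ok
k=7 barrier max(L[7]=9,C[6]=9)→9c, D[7]=9 ok
k=8 barrier max(L[8]=5,C[7]=5)→5c, D[8]=5 ok
k=9 barrier C[8]=3→3c, D[9]=3 ok

hazard at step 4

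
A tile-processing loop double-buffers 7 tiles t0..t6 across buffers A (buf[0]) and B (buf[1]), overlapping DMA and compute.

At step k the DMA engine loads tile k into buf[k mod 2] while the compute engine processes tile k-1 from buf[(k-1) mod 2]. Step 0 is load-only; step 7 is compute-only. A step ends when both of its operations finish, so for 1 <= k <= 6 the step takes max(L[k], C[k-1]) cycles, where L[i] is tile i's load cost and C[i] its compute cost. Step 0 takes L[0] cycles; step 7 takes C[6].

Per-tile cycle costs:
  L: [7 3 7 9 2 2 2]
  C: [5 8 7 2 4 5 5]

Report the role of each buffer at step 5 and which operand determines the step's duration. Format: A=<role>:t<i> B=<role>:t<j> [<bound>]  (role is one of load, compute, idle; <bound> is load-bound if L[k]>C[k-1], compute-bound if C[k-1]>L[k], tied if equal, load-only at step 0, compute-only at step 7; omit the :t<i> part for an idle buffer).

step 5: A=compute:t4 B=load:t5 [compute-bound]

[0] DMA t0→A (7c) ∥ CU idle ⇒ 7c, clock 7
[1] DMA t1→B (3c) ∥ CU A:t0 (5c) ⇒ 5c, clock 12
[2] DMA t2→A (7c) ∥ CU B:t1 (8c) ⇒ 8c, clock 20
[3] DMA t3→B (9c) ∥ CU A:t2 (7c) ⇒ 9c, clock 29
[4] DMA t4→A (2c) ∥ CU B:t3 (2c) ⇒ 2c, clock 31
[5] DMA t5→B (2c) ∥ CU A:t4 (4c) ⇒ 4c, clock 35
[6] DMA t6→A (2c) ∥ CU B:t5 (5c) ⇒ 5c, clock 40
[7] DMA idle ∥ CU A:t6 (5c) ⇒ 5c, clock 45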